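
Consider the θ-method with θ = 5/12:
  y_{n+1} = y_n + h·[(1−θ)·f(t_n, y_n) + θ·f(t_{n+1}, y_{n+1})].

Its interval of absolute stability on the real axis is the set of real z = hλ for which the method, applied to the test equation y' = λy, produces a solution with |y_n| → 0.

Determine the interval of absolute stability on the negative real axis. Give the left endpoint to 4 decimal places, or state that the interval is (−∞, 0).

z∈(-12.0000,0).

With y'=λy (z=hλ):
  y_{n+1} = y_n + z·[7/12·y_n + 5/12·y_{n+1}] ⇒ (1 − 5/12z)y_{n+1} = (1 + 7/12z)y_n
  Hence R(z) = (1 + 7/12z)/(1 − 5/12z).

Find x<0 with |R(x)|<1.
x=-0.68: |R|=0.4701
R=−1: 1+7/12x = −1+5/12x ⇒ -1/6x=2 ⇒ x=2/(-1/6)=-12.0000
Confirm numerically:
  x=-11.273: |R|=0.97873 <1
  x=-8.688: |R|=0.88052 <1
  x=-6.197: |R|=0.73000 <1
  x=-12.441: |R|=1.01189 >1
  x=-12.285: |R|=1.00776 >1
  x=-12.136: |R|=1.00374 >1
Interval (-12.0000, 0).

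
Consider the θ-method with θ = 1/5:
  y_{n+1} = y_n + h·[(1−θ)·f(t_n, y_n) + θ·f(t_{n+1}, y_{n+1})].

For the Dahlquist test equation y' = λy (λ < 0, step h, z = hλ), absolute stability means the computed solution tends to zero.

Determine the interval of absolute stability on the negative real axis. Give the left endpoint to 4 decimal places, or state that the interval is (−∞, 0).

z∈(-3.3333,0).

Test eqn y'=λy, z=hλ:
  y_{n+1} = y_n + z·[4/5·y_n + 1/5·y_{n+1}] ⇒ (1 − 1/5z)y_{n+1} = (1 + 4/5z)y_n
  R(z) = (1 + 4/5z)/(1 − 1/5z).

Find x<0 with |R(x)|<1.
x=-0.86: |R|=0.2662
R=−1: 1+4/5x = −1+1/5x ⇒ -3/5x=2 ⇒ x=2/(-3/5)=-3.3333
Confirm numerically:
  x=-3.033: |R|=0.88784 <1
  x=-1.600: |R|=0.21212 <1
  x=-1.386: |R|=0.08519 <1
  x=-3.715: |R|=1.13138 >1
  x=-3.505: |R|=1.06055 >1
  x=-3.423: |R|=1.03194 >1
Stable set (-3.3333, 0).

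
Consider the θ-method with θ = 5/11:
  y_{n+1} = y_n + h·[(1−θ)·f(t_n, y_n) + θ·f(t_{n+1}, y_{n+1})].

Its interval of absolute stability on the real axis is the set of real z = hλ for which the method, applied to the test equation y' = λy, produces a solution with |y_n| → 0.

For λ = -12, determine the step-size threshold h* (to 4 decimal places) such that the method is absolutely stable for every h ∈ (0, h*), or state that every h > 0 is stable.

Test eqn y'=λy, z=hλ:
  y_{n+1} = y_n + z·[6/11·y_n + 5/11·y_{n+1}] ⇒ (1 − 5/11z)y_{n+1} = (1 + 6/11z)y_n
  R(z) = (1 + 6/11z)/(1 − 5/11z).

Need |R(x)|<1, x<0.
x=-1.38: |R|=0.1520
R=−1: 1+6/11x = −1+5/11x ⇒ -1/11x=2 ⇒ x=2/(-1/11)=-22.0000
Confirm numerically:
  x=-17.524: |R|=0.95461 <1
  x=-14.570: |R|=0.91139 <1
  x=-13.788: |R|=0.89727 <1
  x=-22.409: |R|=1.00332 >1
  x=-22.190: |R|=1.00156 >1
Interval (-22.0000, 0).

(-22.0000,0); λ=-12 ⇒ h* = (22)/12 = 1.8333.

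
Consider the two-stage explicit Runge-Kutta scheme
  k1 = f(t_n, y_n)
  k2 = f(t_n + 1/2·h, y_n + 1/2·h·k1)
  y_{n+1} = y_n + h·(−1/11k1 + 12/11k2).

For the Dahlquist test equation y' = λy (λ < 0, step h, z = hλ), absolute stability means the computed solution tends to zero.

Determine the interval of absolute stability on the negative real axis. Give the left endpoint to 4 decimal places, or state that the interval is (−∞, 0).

z∈(-1.8333,0).

Test eqn y'=λy, z=hλ:
  k1=λy_n ⇒ h·k1=z·y_n;  k2=λ(1+1/2z)y_n ⇒ h·k2=z(1+1/2z)y_n
  y_{n+1}/y_n = 1 − 1/11z + 12/11z(1+1/2z) = 1 + z + 6/11z²
  R(z) = 1 + z + 6/11z².

Need |R(x)|<1, x<0.
x=-1.62: |R|=0.8115
R=1: x+6/11x²=0 ⇒ x=−11/6=-1.8333; min R=1−1/(4·6/11)=0.5417>−1
Confirm numerically:
  x=-1.666: |R|=0.84794 <1
  x=-1.463: |R|=0.70447 <1
  x=-1.413: |R|=0.67604 <1
  x=-1.356: |R|=0.64695 <1
  x=-2.216: |R|=1.46254 >1
  x=-2.195: |R|=1.43301 >1
  x=-2.167: |R|=1.39439 >1
Interval (-1.8333, 0).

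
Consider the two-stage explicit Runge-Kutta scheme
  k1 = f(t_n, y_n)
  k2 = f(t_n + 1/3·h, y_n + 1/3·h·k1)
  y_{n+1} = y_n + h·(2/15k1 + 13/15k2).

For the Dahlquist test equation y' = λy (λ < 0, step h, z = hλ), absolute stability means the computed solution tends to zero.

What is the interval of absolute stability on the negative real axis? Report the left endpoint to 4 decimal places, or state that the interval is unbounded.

z∈(-3.4615,0).

On y'=λy, z=hλ:
  k1=λy_n ⇒ h·k1=z·y_n;  k2=λ(1+1/3z)y_n ⇒ h·k2=z(1+1/3z)y_n
  y_{n+1}/y_n = 1 + 2/15z + 13/15z(1+1/3z) = 1 + z + 13/45z²
  R(z) = 1 + z + 13/45z².

Find x<0 with |R(x)|<1.
x=-1.8: |R|=0.1360
R=1: x+13/45x²=0 ⇒ x=−45/13=-3.4615; min R=1−1/(4·13/45)=0.1346>−1
Confirm numerically:
  x=-3.192: |R|=0.75145 <1
  x=-2.928: |R|=0.54870 <1
  x=-2.020: |R|=0.15878 <1
  x=-3.842: |R|=1.42228 >1
  x=-3.601: |R|=1.14508 >1
So |R|<1 on (-3.4615, 0).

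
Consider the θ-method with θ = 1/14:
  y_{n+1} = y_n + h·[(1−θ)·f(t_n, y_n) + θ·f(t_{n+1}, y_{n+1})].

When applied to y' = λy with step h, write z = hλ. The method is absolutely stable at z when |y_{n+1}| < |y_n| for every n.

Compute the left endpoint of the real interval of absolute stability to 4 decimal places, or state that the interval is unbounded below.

left endpoint -2.3333.

With y'=λy (z=hλ):
  y_{n+1} = y_n + z·[13/14·y_n + 1/14·y_{n+1}] ⇒ (1 − 1/14z)y_{n+1} = (1 + 13/14z)y_n
  so R(z) = (1 + 13/14z)/(1 − 1/14z).

Boundary: |R(x)|=1, x<0.
x=-1.51: |R|=0.3630
R=−1: 1+13/14x = −1+1/14x ⇒ -6/7x=2 ⇒ x=2/(-6/7)=-2.3333
Confirm numerically:
  x=-1.910: |R|=0.68070 <1
  x=-1.264: |R|=0.15933 <1
  x=-1.227: |R|=0.12813 <1
  x=-2.917: |R|=1.41402 >1
  x=-2.407: |R|=1.05388 >1
Stable set (-2.3333, 0).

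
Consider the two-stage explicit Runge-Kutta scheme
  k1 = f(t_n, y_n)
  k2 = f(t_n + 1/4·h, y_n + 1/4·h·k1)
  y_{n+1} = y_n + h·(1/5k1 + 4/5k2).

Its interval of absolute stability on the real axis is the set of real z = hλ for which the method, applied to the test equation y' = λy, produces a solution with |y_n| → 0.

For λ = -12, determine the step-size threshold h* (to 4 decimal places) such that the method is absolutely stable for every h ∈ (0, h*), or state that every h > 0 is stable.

Test eqn y'=λy, z=hλ:
  k1=λy_n ⇒ h·k1=z·y_n;  k2=λ(1+1/4z)y_n ⇒ h·k2=z(1+1/4z)y_n
  y_{n+1}/y_n = 1 + 1/5z + 4/5z(1+1/4z) = 1 + z + 1/5z²
  ⇒ R(z) = 1 + z + 1/5z².

Find x<0 with |R(x)|<1.
x=-0.34: |R|=0.6831
R=1: x+1/5x²=0 ⇒ x=−5=-5.0000; min R=1−1/(4·1/5)=-0.2500>−1
Confirm numerically:
  x=-3.839: |R|=0.10858 <1
  x=-3.091: |R|=0.18014 <1
  x=-2.388: |R|=0.24749 <1
  x=-2.297: |R|=0.24176 <1
  x=-5.500: |R|=1.55000 >1
  x=-5.310: |R|=1.32922 >1
Stable set (-5.0000, 0).

(-5.0000,0); λ=-12 ⇒ h* = (5)/12 = 0.4167.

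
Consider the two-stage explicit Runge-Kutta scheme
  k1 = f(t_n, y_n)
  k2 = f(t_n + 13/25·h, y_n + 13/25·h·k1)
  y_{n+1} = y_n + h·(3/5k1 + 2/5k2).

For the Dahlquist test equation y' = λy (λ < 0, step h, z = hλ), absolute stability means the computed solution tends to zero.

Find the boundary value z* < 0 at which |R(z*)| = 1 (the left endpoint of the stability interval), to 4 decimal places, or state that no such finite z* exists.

With y'=λy (z=hλ):
  k1=λy_n ⇒ h·k1=z·y_n;  k2=λ(1+13/25z)y_n ⇒ h·k2=z(1+13/25z)y_n
  y_{n+1}/y_n = 1 + 3/5z + 2/5z(1+13/25z) = 1 + z + 26/125z²
  ⇒ R(z) = 1 + z + 26/125z².

Find x<0 with |R(x)|<1.
x=-1.06: |R|=0.1737
R=1: x+26/125x²=0 ⇒ x=−125/26=-4.8077; min R=1−1/(4·26/125)=-0.2019>−1
Confirm numerically:
  x=-3.117: |R|=0.09614 <1
  x=-2.664: |R|=0.18785 <1
  x=-2.293: |R|=0.19937 <1
  x=-5.116: |R|=1.32808 >1
  x=-4.902: |R|=1.09616 >1
So |R|<1 on (-4.8077, 0).

left endpoint -4.8077.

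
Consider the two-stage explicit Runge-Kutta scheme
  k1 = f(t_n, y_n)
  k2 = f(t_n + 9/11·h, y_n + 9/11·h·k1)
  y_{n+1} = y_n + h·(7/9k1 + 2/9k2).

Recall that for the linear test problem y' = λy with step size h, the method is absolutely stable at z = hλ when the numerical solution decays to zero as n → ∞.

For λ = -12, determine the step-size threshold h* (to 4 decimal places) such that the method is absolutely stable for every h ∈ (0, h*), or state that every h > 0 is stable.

On y'=λy, z=hλ:
  k1=λy_n ⇒ h·k1=z·y_n;  k2=λ(1+9/11z)y_n ⇒ h·k2=z(1+9/11z)y_n
  y_{n+1}/y_n = 1 + 7/9z + 2/9z(1+9/11z) = 1 + z + 2/11z²
  ⇒ R(z) = 1 + z + 2/11z².

Find x<0 with |R(x)|<1.
x=-0.98: |R|=0.1946
R=1: x+2/11x²=0 ⇒ x=−11/2=-5.5000; min R=1−1/(4·2/11)=-0.3750>−1
Confirm numerically:
  x=-3.934: |R|=0.12012 <1
  x=-3.529: |R|=0.26467 <1
  x=-2.651: |R|=0.37322 <1
  x=-2.531: |R|=0.36628 <1
  x=-6.030: |R|=1.58107 >1
  x=-6.027: |R|=1.57750 >1
  x=-5.740: |R|=1.25047 >1
Stable set (-5.5000, 0).

(-5.5000,0); λ=-12 ⇒ h* = (11/2)/12 = 0.4583.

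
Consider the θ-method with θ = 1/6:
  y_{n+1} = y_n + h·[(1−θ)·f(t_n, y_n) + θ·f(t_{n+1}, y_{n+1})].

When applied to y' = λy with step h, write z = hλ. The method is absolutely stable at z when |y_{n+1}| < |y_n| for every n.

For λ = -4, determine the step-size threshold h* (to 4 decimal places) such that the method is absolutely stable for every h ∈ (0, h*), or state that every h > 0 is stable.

(-3.0000,0); λ=-4 ⇒ h* = (3)/4 = 0.7500.

Test eqn y'=λy, z=hλ:
  y_{n+1} = y_n + z·[5/6·y_n + 1/6·y_{n+1}] ⇒ (1 − 1/6z)y_{n+1} = (1 + 5/6z)y_n
  Hence R(z) = (1 + 5/6z)/(1 − 1/6z).

Need |R(x)|<1, x<0.
x=-0.86: |R|=0.2478
R=−1: 1+5/6x = −1+1/6x ⇒ -2/3x=2 ⇒ x=2/(-2/3)=-3.0000
Confirm numerically:
  x=-2.840: |R|=0.92760 <1
  x=-1.931: |R|=0.46085 <1
  x=-1.884: |R|=0.43379 <1
  x=-1.502: |R|=0.20128 <1
  x=-3.247: |R|=1.10685 >1
  x=-3.234: |R|=1.10136 >1
So |R|<1 on (-3.0000, 0).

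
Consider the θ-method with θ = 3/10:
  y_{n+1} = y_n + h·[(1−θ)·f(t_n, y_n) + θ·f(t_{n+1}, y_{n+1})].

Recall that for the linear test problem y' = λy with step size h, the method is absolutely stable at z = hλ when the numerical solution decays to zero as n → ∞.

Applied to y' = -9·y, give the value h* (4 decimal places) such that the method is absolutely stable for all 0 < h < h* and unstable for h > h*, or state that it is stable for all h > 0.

Set f=λy, z=hλ:
  y_{n+1} = y_n + z·[7/10·y_n + 3/10·y_{n+1}] ⇒ (1 − 3/10z)y_{n+1} = (1 + 7/10z)y_n
  so R(z) = (1 + 7/10z)/(1 − 3/10z).

Find x<0 with |R(x)|<1.
x=-0.65: |R|=0.4561
R=−1: 1+7/10x = −1+3/10x ⇒ -2/5x=2 ⇒ x=2/(-2/5)=-5.0000
Confirm numerically:
  x=-4.969: |R|=0.99502 <1
  x=-4.399: |R|=0.89637 <1
  x=-3.845: |R|=0.78547 <1
  x=-2.980: |R|=0.57339 <1
  x=-5.525: |R|=1.07902 >1
  x=-5.515: |R|=1.07760 >1
  x=-5.376: |R|=1.05756 >1
Interval (-5.0000, 0).

(-5.0000,0); λ=-9 ⇒ h* = (5)/9 = 0.5556.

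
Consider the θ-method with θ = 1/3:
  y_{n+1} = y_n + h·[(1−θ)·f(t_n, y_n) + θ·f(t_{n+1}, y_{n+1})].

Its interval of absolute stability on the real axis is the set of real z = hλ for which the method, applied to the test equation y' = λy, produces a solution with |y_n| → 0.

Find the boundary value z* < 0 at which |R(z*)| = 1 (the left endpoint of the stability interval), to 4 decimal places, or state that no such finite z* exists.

Set f=λy, z=hλ:
  y_{n+1} = y_n + z·[2/3·y_n + 1/3·y_{n+1}] ⇒ (1 − 1/3z)y_{n+1} = (1 + 2/3z)y_n
  so R(z) = (1 + 2/3z)/(1 − 1/3z).

Solve |R(x)|<1 on ℝ⁻.
x=-0.68: |R|=0.4457
R=−1: 1+2/3x = −1+1/3x ⇒ -1/3x=2 ⇒ x=2/(-1/3)=-6.0000
Confirm numerically:
  x=-5.939: |R|=0.99318 <1
  x=-4.703: |R|=0.83162 <1
  x=-2.782: |R|=0.44345 <1
  x=-6.563: |R|=1.05887 >1
  x=-6.556: |R|=1.05818 >1
  x=-6.439: |R|=1.04651 >1
So |R|<1 on (-6.0000, 0).

z* = -6.0000.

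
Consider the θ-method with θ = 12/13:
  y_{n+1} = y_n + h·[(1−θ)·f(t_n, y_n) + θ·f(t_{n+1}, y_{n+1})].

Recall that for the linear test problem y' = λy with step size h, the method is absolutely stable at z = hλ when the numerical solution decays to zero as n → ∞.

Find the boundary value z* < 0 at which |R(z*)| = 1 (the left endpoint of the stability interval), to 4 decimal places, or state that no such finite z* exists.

With y'=λy (z=hλ):
  y_{n+1} = y_n + z·[1/13·y_n + 12/13·y_{n+1}] ⇒ (1 − 12/13z)y_{n+1} = (1 + 1/13z)y_n
  Hence R(z) = (1 + 1/13z)/(1 − 12/13z).

Boundary: |R(x)|=1, x<0.
x=-1.6: |R|=0.3540
x=-2: |R|=0.2973
x=-10: |R|=0.0226
x=-100: |R|=0.0717
θ=12/13≥1/2 ⇒ |1+1/13x|<|1−12/13x| ∀x<0 ⇒ unbounded interval.

unbounded; (−∞, 0).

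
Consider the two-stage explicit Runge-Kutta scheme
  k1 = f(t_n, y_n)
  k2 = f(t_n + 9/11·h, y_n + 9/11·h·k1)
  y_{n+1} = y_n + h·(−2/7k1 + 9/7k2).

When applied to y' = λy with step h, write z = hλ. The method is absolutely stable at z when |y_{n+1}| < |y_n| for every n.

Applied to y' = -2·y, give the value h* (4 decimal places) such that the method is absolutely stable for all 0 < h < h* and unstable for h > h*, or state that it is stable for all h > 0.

On y'=λy, z=hλ:
  k1=λy_n ⇒ h·k1=z·y_n;  k2=λ(1+9/11z)y_n ⇒ h·k2=z(1+9/11z)y_n
  y_{n+1}/y_n = 1 − 2/7z + 9/7z(1+9/11z) = 1 + z + 81/77z²
  R(z) = 1 + z + 81/77z².

Need |R(x)|<1, x<0.
x=-1.66: |R|=2.2387
R=1: x+81/77x²=0 ⇒ x=−77/81=-0.9506; min R=1−1/(4·81/77)=0.7623>−1
Confirm numerically:
  x=-0.686: |R|=0.80904 <1
  x=-0.623: |R|=0.78529 <1
  x=-0.590: |R|=0.77618 <1
  x=-1.257: |R|=1.40513 >1
  x=-1.127: |R|=1.20911 >1
Interval (-0.9506, 0).

(-0.9506,0); λ=-2 ⇒ h* = (77/81)/2 = 0.4753.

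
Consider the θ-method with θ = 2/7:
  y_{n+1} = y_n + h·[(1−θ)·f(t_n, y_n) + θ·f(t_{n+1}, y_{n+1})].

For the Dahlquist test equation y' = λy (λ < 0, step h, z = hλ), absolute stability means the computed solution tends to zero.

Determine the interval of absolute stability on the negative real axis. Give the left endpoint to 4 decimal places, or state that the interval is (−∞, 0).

Test eqn y'=λy, z=hλ:
  y_{n+1} = y_n + z·[5/7·y_n + 2/7·y_{n+1}] ⇒ (1 − 2/7z)y_{n+1} = (1 + 5/7z)y_n
  ⇒ R(z) = (1 + 5/7z)/(1 − 2/7z).

Need |R(x)|<1, x<0.
x=-1.22: |R|=0.0953
R=−1: 1+5/7x = −1+2/7x ⇒ -3/7x=2 ⇒ x=2/(-3/7)=-4.6667
Confirm numerically:
  x=-3.978: |R|=0.86186 <1
  x=-2.734: |R|=0.53497 <1
  x=-2.641: |R|=0.50521 <1
  x=-2.625: |R|=0.50000 <1
  x=-5.127: |R|=1.08004 >1
  x=-5.117: |R|=1.07839 >1
Interval (-4.6667, 0).

z∈(-4.6667,0).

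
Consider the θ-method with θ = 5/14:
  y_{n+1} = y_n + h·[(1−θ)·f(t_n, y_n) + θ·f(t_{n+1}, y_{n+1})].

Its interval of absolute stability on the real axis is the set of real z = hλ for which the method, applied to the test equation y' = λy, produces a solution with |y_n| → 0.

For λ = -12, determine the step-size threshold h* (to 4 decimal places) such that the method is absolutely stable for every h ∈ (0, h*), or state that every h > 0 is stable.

On y'=λy, z=hλ:
  y_{n+1} = y_n + z·[9/14·y_n + 5/14·y_{n+1}] ⇒ (1 − 5/14z)y_{n+1} = (1 + 9/14z)y_n
  ⇒ R(z) = (1 + 9/14z)/(1 − 5/14z).

Find x<0 with |R(x)|<1.
x=-1.15: |R|=0.1848
R=−1: 1+9/14x = −1+5/14x ⇒ -2/7x=2 ⇒ x=2/(-2/7)=-7.0000
Confirm numerically:
  x=-6.646: |R|=0.97002 <1
  x=-6.015: |R|=0.91061 <1
  x=-5.475: |R|=0.85257 <1
  x=-5.469: |R|=0.85188 <1
  x=-7.544: |R|=1.04207 >1
  x=-7.226: |R|=1.01803 >1
Stable set (-7.0000, 0).

(-7.0000,0); λ=-12 ⇒ h* = (7)/12 = 0.5833.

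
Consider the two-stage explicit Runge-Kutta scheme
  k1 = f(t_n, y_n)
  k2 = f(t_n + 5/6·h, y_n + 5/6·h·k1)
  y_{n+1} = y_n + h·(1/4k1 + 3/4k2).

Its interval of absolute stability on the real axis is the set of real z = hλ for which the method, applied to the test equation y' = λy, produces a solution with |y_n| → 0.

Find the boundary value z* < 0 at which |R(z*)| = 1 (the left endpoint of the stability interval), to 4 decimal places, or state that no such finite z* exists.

On y'=λy, z=hλ:
  k1=λy_n ⇒ h·k1=z·y_n;  k2=λ(1+5/6z)y_n ⇒ h·k2=z(1+5/6z)y_n
  y_{n+1}/y_n = 1 + 1/4z + 3/4z(1+5/6z) = 1 + z + 5/8z²
  so R(z) = 1 + z + 5/8z².

Solve |R(x)|<1 on ℝ⁻.
x=-1.75: |R|=1.1641
R=1: x+5/8x²=0 ⇒ x=−8/5=-1.6000; min R=1−1/(4·5/8)=0.6000>−1
Confirm numerically:
  x=-1.267: |R|=0.73631 <1
  x=-1.126: |R|=0.66642 <1
  x=-0.692: |R|=0.60729 <1
  x=-2.096: |R|=1.64976 >1
  x=-1.887: |R|=1.33848 >1
So |R|<1 on (-1.6000, 0).

z* = -1.6000.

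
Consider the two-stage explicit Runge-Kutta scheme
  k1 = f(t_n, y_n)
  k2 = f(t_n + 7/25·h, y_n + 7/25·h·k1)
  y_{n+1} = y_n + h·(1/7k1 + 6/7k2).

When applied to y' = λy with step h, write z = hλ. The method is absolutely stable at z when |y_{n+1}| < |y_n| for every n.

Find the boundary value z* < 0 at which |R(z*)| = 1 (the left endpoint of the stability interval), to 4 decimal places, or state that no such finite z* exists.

left endpoint -4.1667.

Test eqn y'=λy, z=hλ:
  k1=λy_n ⇒ h·k1=z·y_n;  k2=λ(1+7/25z)y_n ⇒ h·k2=z(1+7/25z)y_n
  y_{n+1}/y_n = 1 + 1/7z + 6/7z(1+7/25z) = 1 + z + 6/25z²
  Hence R(z) = 1 + z + 6/25z².

Boundary: |R(x)|=1, x<0.
x=-0.84: |R|=0.3293
R=1: x+6/25x²=0 ⇒ x=−25/6=-4.1667; min R=1−1/(4·6/25)=-0.0417>−1
Confirm numerically:
  x=-3.815: |R|=0.67801 <1
  x=-3.387: |R|=0.36622 <1
  x=-1.941: |R|=0.03680 <1
  x=-4.709: |R|=1.61292 >1
  x=-4.288: |R|=1.12487 >1
  x=-4.191: |R|=1.02448 >1
So |R|<1 on (-4.1667, 0).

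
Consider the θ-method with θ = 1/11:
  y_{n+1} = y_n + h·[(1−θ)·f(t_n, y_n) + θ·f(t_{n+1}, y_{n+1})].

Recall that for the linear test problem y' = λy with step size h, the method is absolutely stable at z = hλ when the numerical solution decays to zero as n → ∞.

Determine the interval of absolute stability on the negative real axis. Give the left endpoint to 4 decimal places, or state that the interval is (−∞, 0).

Test eqn y'=λy, z=hλ:
  y_{n+1} = y_n + z·[10/11·y_n + 1/11·y_{n+1}] ⇒ (1 − 1/11z)y_{n+1} = (1 + 10/11z)y_n
  Hence R(z) = (1 + 10/11z)/(1 − 1/11z).

Need |R(x)|<1, x<0.
x=-1.13: |R|=0.0247
R=−1: 1+10/11x = −1+1/11x ⇒ -9/11x=2 ⇒ x=2/(-9/11)=-2.4444
Confirm numerically:
  x=-2.401: |R|=0.97082 <1
  x=-2.356: |R|=0.94040 <1
  x=-1.564: |R|=0.36931 <1
  x=-2.569: |R|=1.08261 >1
  x=-2.497: |R|=1.03504 >1
Stable set (-2.4444, 0).

(-2.4444, 0).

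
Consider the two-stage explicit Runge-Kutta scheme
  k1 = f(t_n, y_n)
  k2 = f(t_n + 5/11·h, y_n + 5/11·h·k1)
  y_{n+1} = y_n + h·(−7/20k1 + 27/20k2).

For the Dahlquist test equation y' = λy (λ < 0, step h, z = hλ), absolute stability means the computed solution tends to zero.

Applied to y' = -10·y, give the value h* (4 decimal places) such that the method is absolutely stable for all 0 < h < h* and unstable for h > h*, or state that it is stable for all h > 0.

Test eqn y'=λy, z=hλ:
  k1=λy_n ⇒ h·k1=z·y_n;  k2=λ(1+5/11z)y_n ⇒ h·k2=z(1+5/11z)y_n
  y_{n+1}/y_n = 1 − 7/20z + 27/20z(1+5/11z) = 1 + z + 27/44z²
  ⇒ R(z) = 1 + z + 27/44z².

Need |R(x)|<1, x<0.
x=-0.71: |R|=0.5993
R=1: x+27/44x²=0 ⇒ x=−44/27=-1.6296; min R=1−1/(4·27/44)=0.5926>−1
Confirm numerically:
  x=-1.581: |R|=0.95282 <1
  x=-1.473: |R|=0.85842 <1
  x=-1.379: |R|=0.78792 <1
  x=-1.232: |R|=0.69939 <1
  x=-2.200: |R|=1.77000 >1
  x=-1.735: |R|=1.11218 >1
So |R|<1 on (-1.6296, 0).

(-1.6296,0); λ=-10 ⇒ h* = (44/27)/10 = 0.1630.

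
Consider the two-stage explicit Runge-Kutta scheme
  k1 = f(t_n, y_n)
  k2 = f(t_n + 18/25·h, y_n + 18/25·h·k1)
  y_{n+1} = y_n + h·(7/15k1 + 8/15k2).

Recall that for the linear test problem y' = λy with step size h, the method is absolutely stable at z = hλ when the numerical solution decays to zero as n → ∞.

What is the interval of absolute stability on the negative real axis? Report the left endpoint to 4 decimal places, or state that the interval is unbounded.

Set f=λy, z=hλ:
  k1=λy_n ⇒ h·k1=z·y_n;  k2=λ(1+18/25z)y_n ⇒ h·k2=z(1+18/25z)y_n
  y_{n+1}/y_n = 1 + 7/15z + 8/15z(1+18/25z) = 1 + z + 48/125z²
  Hence R(z) = 1 + z + 48/125z².

Solve |R(x)|<1 on ℝ⁻.
x=-0.31: |R|=0.7269
R=1: x+48/125x²=0 ⇒ x=−125/48=-2.6042; min R=1−1/(4·48/125)=0.3490>−1
Confirm numerically:
  x=-1.432: |R|=0.35544 <1
  x=-1.201: |R|=0.35288 <1
  x=-1.143: |R|=0.35868 <1
  x=-3.050: |R|=1.52216 >1
  x=-2.905: |R|=1.33559 >1
  x=-2.880: |R|=1.30505 >1
Interval (-2.6042, 0).

z∈(-2.6042,0).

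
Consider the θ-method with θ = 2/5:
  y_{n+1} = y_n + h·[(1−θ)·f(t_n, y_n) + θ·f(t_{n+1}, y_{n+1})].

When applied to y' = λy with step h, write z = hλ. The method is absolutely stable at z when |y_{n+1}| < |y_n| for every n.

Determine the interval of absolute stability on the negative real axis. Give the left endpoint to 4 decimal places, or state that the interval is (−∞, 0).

z∈(-10.0000,0).

On y'=λy, z=hλ:
  y_{n+1} = y_n + z·[3/5·y_n + 2/5·y_{n+1}] ⇒ (1 − 2/5z)y_{n+1} = (1 + 3/5z)y_n
  so R(z) = (1 + 3/5z)/(1 − 2/5z).

Solve |R(x)|<1 on ℝ⁻.
x=-1.61: |R|=0.0207
R=−1: 1+3/5x = −1+2/5x ⇒ -1/5x=2 ⇒ x=2/(-1/5)=-10.0000
Confirm numerically:
  x=-9.682: |R|=0.98695 <1
  x=-8.782: |R|=0.94602 <1
  x=-6.546: |R|=0.80909 <1
  x=-6.216: |R|=0.78293 <1
  x=-10.493: |R|=1.01897 >1
  x=-10.288: |R|=1.01126 >1
Stable set (-10.0000, 0).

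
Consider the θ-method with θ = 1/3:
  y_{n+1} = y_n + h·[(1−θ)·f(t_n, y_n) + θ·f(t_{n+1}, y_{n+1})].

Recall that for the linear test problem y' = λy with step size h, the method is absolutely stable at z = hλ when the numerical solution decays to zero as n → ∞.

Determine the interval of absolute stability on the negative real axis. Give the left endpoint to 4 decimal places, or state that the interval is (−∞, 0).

z∈(-6.0000,0).

Set f=λy, z=hλ:
  y_{n+1} = y_n + z·[2/3·y_n + 1/3·y_{n+1}] ⇒ (1 − 1/3z)y_{n+1} = (1 + 2/3z)y_n
  so R(z) = (1 + 2/3z)/(1 − 1/3z).

Boundary: |R(x)|=1, x<0.
x=-1.09: |R|=0.2005
R=−1: 1+2/3x = −1+1/3x ⇒ -1/3x=2 ⇒ x=2/(-1/3)=-6.0000
Confirm numerically:
  x=-5.707: |R|=0.96635 <1
  x=-3.223: |R|=0.55375 <1
  x=-2.489: |R|=0.36036 <1
  x=-6.281: |R|=1.03028 >1
  x=-6.214: |R|=1.02323 >1
  x=-6.068: |R|=1.00750 >1
Stable set (-6.0000, 0).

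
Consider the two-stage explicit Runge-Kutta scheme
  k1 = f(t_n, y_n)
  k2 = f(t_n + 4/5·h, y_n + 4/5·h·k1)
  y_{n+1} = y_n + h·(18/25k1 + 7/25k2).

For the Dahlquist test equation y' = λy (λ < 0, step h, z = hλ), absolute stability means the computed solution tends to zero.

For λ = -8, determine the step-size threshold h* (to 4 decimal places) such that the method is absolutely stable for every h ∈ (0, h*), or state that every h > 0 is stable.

Set f=λy, z=hλ:
  k1=λy_n ⇒ h·k1=z·y_n;  k2=λ(1+4/5z)y_n ⇒ h·k2=z(1+4/5z)y_n
  y_{n+1}/y_n = 1 + 18/25z + 7/25z(1+4/5z) = 1 + z + 28/125z²
  ⇒ R(z) = 1 + z + 28/125z².

Find x<0 with |R(x)|<1.
x=-1.22: |R|=0.1134
R=1: x+28/125x²=0 ⇒ x=−125/28=-4.4643; min R=1−1/(4·28/125)=-0.1161>−1
Confirm numerically:
  x=-4.390: |R|=0.92695 <1
  x=-3.738: |R|=0.39187 <1
  x=-2.462: |R|=0.10424 <1
  x=-4.706: |R|=1.25480 >1
  x=-4.547: |R|=1.08425 >1
So |R|<1 on (-4.4643, 0).

(-4.4643,0); λ=-8 ⇒ h* = (125/28)/8 = 0.5580.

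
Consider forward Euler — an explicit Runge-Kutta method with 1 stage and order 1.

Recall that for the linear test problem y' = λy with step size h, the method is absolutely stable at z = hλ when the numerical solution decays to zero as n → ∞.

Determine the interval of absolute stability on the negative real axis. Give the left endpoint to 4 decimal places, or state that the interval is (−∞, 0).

(-2.0000, 0).

Test eqn y'=λy, z=hλ:
  order 1, 1-stage ⇒ R(z)=1+z
  (e.g. R(-0.9)=0.10000, |R|=0.10000)

Boundary: |R(x)|=1, x<0.
x=-0.9: |R|=0.1000
|R(-2.05)|=1.0500 |R(-1.67)|=0.6700 |R(-1.15)|=0.1500
Bisect:
  x_lo=-2.7894 |R|=1.7894  x_hi=-0.2938 |R|=0.7062
  mid=-1.54156 |R|=0.54156 →hi
  mid=-2.16546 |R|=1.16546 →lo
  mid=-1.85351 |R|=0.85351 →hi
  mid=-2.00948 |R|=1.00948 →lo
  mid=-1.93150 |R|=0.93150 →hi
  mid=-1.97049 |R|=0.97049 →hi
  mid=-1.98999 |R|=0.98999 →hi
  mid=-1.99974 |R|=0.99974 →hi
  mid=-2.00461 |R|=1.00461 →lo
  ...
  [-2.00004,-1.99989] ⇒ x*=-2.0000
Stable set (-2.0000, 0).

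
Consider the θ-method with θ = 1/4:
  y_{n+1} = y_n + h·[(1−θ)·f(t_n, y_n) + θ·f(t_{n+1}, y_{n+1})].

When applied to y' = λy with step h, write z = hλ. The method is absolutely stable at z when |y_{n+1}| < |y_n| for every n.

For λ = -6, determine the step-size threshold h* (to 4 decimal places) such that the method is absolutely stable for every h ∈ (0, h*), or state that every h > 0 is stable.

With y'=λy (z=hλ):
  y_{n+1} = y_n + z·[3/4·y_n + 1/4·y_{n+1}] ⇒ (1 − 1/4z)y_{n+1} = (1 + 3/4z)y_n
  Hence R(z) = (1 + 3/4z)/(1 − 1/4z).

Solve |R(x)|<1 on ℝ⁻.
x=-1.54: |R|=0.1119
R=−1: 1+3/4x = −1+1/4x ⇒ -1/2x=2 ⇒ x=2/(-1/2)=-4.0000
Confirm numerically:
  x=-3.776: |R|=0.94239 <1
  x=-3.260: |R|=0.79614 <1
  x=-1.863: |R|=0.27102 <1
  x=-4.534: |R|=1.12515 >1
  x=-4.525: |R|=1.12317 >1
So |R|<1 on (-4.0000, 0).

(-4.0000,0); λ=-6 ⇒ h* = (4)/6 = 0.6667.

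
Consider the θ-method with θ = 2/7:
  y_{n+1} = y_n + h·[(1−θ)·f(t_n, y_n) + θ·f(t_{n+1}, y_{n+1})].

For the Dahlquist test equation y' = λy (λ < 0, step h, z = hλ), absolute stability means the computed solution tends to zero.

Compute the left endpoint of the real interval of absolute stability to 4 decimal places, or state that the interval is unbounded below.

z* = -4.6667.

Test eqn y'=λy, z=hλ:
  y_{n+1} = y_n + z·[5/7·y_n + 2/7·y_{n+1}] ⇒ (1 − 2/7z)y_{n+1} = (1 + 5/7z)y_n
  Hence R(z) = (1 + 5/7z)/(1 − 2/7z).

Need |R(x)|<1, x<0.
x=-1.13: |R|=0.1458
R=−1: 1+5/7x = −1+2/7x ⇒ -3/7x=2 ⇒ x=2/(-3/7)=-4.6667
Confirm numerically:
  x=-4.574: |R|=0.98278 <1
  x=-3.365: |R|=0.71559 <1
  x=-3.056: |R|=0.63148 <1
  x=-5.225: |R|=1.09599 >1
  x=-4.774: |R|=1.01946 >1
So |R|<1 on (-4.6667, 0).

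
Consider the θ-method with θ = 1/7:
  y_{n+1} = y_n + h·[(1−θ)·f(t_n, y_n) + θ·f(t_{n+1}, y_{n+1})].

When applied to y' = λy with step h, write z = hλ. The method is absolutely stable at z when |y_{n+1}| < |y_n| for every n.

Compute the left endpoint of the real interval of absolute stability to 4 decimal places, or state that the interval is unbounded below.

On y'=λy, z=hλ:
  y_{n+1} = y_n + z·[6/7·y_n + 1/7·y_{n+1}] ⇒ (1 − 1/7z)y_{n+1} = (1 + 6/7z)y_n
  Hence R(z) = (1 + 6/7z)/(1 − 1/7z).

Solve |R(x)|<1 on ℝ⁻.
x=-1.61: |R|=0.3089
R=−1: 1+6/7x = −1+1/7x ⇒ -5/7x=2 ⇒ x=2/(-5/7)=-2.8000
Confirm numerically:
  x=-1.948: |R|=0.52392 <1
  x=-1.643: |R|=0.33067 <1
  x=-1.245: |R|=0.05700 <1
  x=-3.289: |R|=1.23763 >1
  x=-3.121: |R|=1.15858 >1
  x=-2.873: |R|=1.03697 >1
Stable set (-2.8000, 0).

z* = -2.8000.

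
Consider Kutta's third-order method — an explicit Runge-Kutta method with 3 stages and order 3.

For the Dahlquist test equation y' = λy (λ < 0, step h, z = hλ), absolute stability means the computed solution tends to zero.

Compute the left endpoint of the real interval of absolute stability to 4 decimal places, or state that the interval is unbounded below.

Test eqn y'=λy, z=hλ:
  order 3, 3-stage ⇒ R(z)=1+z+z^2/2+z^3/6
  (e.g. R(-1.49)=0.06873, |R|=0.06873)

Boundary: |R(x)|=1, x<0.
x=-1.49: |R|=0.0687
|R(-2.46)|=0.9154 |R(-2.32)|=0.7100 |R(-1.17)|=0.2475
Bisect:
  x_lo=-2.8857 |R|=1.7271  x_hi=-0.2948 |R|=0.7444
  mid=-1.59024 |R|=0.00394 →hi
  mid=-2.23798 |R|=0.60188 →hi
  mid=-2.56186 |R|=1.08259 →lo
  mid=-2.39992 |R|=0.82388 →hi
  mid=-2.48089 |R|=0.94838 →hi
  mid=-2.52137 |R|=1.01424 →lo
  mid=-2.50113 |R|=0.98100 →hi
  ...
  [-2.51283,-2.51267] ⇒ x*=-2.5127
So |R|<1 on (-2.5127, 0).

z* = -2.5127.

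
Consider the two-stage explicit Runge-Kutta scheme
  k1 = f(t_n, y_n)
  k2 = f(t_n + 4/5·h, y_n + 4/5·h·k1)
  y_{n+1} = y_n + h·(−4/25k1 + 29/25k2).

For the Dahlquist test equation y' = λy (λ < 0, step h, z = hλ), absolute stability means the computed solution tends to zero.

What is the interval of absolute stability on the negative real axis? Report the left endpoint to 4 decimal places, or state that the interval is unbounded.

Set f=λy, z=hλ:
  k1=λy_n ⇒ h·k1=z·y_n;  k2=λ(1+4/5z)y_n ⇒ h·k2=z(1+4/5z)y_n
  y_{n+1}/y_n = 1 − 4/25z + 29/25z(1+4/5z) = 1 + z + 116/125z²
  so R(z) = 1 + z + 116/125z².

Need |R(x)|<1, x<0.
x=-0.83: |R|=0.8093
R=1: x+116/125x²=0 ⇒ x=−125/116=-1.0776; min R=1−1/(4·116/125)=0.7306>−1
Confirm numerically:
  x=-0.678: |R|=0.74859 <1
  x=-0.645: |R|=0.74107 <1
  x=-0.634: |R|=0.73902 <1
  x=-1.421: |R|=1.45286 >1
  x=-1.223: |R|=1.16504 >1
  x=-1.152: |R|=1.07955 >1
Stable set (-1.0776, 0).

z∈(-1.0776,0).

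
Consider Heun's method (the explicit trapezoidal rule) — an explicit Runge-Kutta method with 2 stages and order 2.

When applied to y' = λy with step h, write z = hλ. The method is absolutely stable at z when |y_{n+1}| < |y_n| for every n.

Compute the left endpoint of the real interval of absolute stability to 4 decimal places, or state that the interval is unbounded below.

z* = -2.0000.

Test eqn y'=λy, z=hλ:
  order 2, 2-stage ⇒ R(z)=1+z+z^2/2
  (e.g. R(-0.75)=0.53125, |R|=0.53125)

Find x<0 with |R(x)|<1.
x=-0.75: |R|=0.5312
|R(-2.35)|=1.4113 |R(-0.85)|=0.5112 |R(-0.73)|=0.5364
Bisect:
  x_lo=-2.5740 |R|=1.7387  x_hi=-0.2236 |R|=0.8014
  mid=-1.39879 |R|=0.57952 →hi
  mid=-1.98637 |R|=0.98646 →hi
  mid=-2.28016 |R|=1.31941 →lo
  mid=-2.13327 |R|=1.14214 →lo
  mid=-2.05982 |R|=1.06161 →lo
  mid=-2.02309 |R|=1.02336 →lo
  mid=-2.00473 |R|=1.00474 →lo
  mid=-1.99555 |R|=0.99556 →hi
  ...
  [-2.00014,-2.00000] ⇒ x*=-2.0000
Stable set (-2.0000, 0).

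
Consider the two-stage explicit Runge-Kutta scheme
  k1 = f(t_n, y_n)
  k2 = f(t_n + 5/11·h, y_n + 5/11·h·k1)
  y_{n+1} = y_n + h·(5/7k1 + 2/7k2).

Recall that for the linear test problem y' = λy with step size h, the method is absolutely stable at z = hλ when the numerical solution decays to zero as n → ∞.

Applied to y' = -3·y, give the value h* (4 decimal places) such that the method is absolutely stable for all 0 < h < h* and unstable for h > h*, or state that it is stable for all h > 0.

Test eqn y'=λy, z=hλ:
  k1=λy_n ⇒ h·k1=z·y_n;  k2=λ(1+5/11z)y_n ⇒ h·k2=z(1+5/11z)y_n
  y_{n+1}/y_n = 1 + 5/7z + 2/7z(1+5/11z) = 1 + z + 10/77z²
  ⇒ R(z) = 1 + z + 10/77z².

Need |R(x)|<1, x<0.
x=-0.81: |R|=0.2752
R=1: x+10/77x²=0 ⇒ x=−77/10=-7.7000; min R=1−1/(4·10/77)=-0.9250>−1
Confirm numerically:
  x=-4.429: |R|=0.88146 <1
  x=-3.910: |R|=0.92453 <1
  x=-3.515: |R|=0.91043 <1
  x=-7.952: |R|=1.26025 >1
  x=-7.760: |R|=1.06047 >1
Interval (-7.7000, 0).

(-7.7000,0); λ=-3 ⇒ h* = (77/10)/3 = 2.5667.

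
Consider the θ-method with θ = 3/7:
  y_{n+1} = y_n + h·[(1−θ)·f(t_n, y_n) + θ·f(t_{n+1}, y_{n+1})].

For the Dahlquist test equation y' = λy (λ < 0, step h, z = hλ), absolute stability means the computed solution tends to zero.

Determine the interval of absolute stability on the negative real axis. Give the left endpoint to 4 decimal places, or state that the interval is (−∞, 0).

On y'=λy, z=hλ:
  y_{n+1} = y_n + z·[4/7·y_n + 3/7·y_{n+1}] ⇒ (1 − 3/7z)y_{n+1} = (1 + 4/7z)y_n
  Hence R(z) = (1 + 4/7z)/(1 − 3/7z).

Solve |R(x)|<1 on ℝ⁻.
x=-1.78: |R|=0.0097
R=−1: 1+4/7x = −1+3/7x ⇒ -1/7x=2 ⇒ x=2/(-1/7)=-14.0000
Confirm numerically:
  x=-10.801: |R|=0.91881 <1
  x=-10.370: |R|=0.90475 <1
  x=-6.545: |R|=0.72011 <1
  x=-14.490: |R|=1.00971 >1
  x=-14.484: |R|=1.00959 >1
  x=-14.146: |R|=1.00295 >1
So |R|<1 on (-14.0000, 0).

z∈(-14.0000,0).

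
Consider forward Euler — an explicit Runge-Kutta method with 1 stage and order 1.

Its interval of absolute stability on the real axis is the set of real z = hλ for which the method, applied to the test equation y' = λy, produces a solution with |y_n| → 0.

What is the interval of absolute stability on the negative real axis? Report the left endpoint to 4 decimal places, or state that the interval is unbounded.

z∈(-2.0000,0).

With y'=λy (z=hλ):
  order 1, 1-stage ⇒ R(z)=1+z
  (e.g. R(-1.45)=-0.45000, |R|=0.45000)

Boundary: |R(x)|=1, x<0.
x=-1.45: |R|=0.4500
|R(-2.11)|=1.1100 |R(-1.68)|=0.6800 |R(-0.53)|=0.4700
Bisect:
  x_lo=-2.5553 |R|=1.5553  x_hi=-0.3376 |R|=0.6624
  mid=-1.44647 |R|=0.44647 →hi
  mid=-2.00090 |R|=1.00090 →lo
  mid=-1.72368 |R|=0.72368 →hi
  mid=-1.86229 |R|=0.86229 →hi
  mid=-1.93160 |R|=0.93160 →hi
  mid=-1.96625 |R|=0.96625 →hi
  mid=-1.98357 |R|=0.98357 →hi
  mid=-1.99224 |R|=0.99224 →hi
  ...
  [-2.00009,-1.99995] ⇒ x*=-2.0000
Interval (-2.0000, 0).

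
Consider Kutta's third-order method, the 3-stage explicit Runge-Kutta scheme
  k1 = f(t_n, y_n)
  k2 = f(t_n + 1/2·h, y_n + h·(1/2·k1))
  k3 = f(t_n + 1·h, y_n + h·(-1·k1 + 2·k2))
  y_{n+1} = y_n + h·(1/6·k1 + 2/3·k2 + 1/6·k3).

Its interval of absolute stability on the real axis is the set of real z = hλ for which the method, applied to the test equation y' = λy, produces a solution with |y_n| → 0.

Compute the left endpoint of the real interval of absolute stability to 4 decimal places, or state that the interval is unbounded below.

z* = -2.5127.

Set f=λy, z=hλ:
  order 3, 3-stage ⇒ R(z)=1+z+z^2/2+z^3/6
  (e.g. R(-1.35)=0.15119, |R|=0.15119)

Solve |R(x)|<1 on ℝ⁻.
x=-1.35: |R|=0.1512
|R(-2.57)|=1.0966 |R(-2.07)|=0.4058 |R(-1.17)|=0.2475
Bisect:
  x_lo=-3.2957 |R|=2.8309  x_hi=-0.2758 |R|=0.7587
  mid=-1.78573 |R|=0.14038 →hi
  mid=-2.54070 |R|=1.04656 →lo
  mid=-2.16322 |R|=0.51059 →hi
  mid=-2.35196 |R|=0.75449 →hi
  mid=-2.44633 |R|=0.89409 →hi
  mid=-2.49351 |R|=0.96866 →hi
  mid=-2.51711 |R|=1.00719 →lo
  ...
  [-2.51287,-2.51268] ⇒ x*=-2.5127
Stable set (-2.5127, 0).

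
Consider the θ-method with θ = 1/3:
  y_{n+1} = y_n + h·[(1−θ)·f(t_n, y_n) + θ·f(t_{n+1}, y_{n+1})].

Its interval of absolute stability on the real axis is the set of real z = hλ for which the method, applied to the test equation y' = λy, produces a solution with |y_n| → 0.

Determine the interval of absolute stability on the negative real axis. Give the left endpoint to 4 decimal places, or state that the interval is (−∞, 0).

z∈(-6.0000,0).

On y'=λy, z=hλ:
  y_{n+1} = y_n + z·[2/3·y_n + 1/3·y_{n+1}] ⇒ (1 − 1/3z)y_{n+1} = (1 + 2/3z)y_n
  ⇒ R(z) = (1 + 2/3z)/(1 − 1/3z).

Find x<0 with |R(x)|<1.
x=-0.76: |R|=0.3936
R=−1: 1+2/3x = −1+1/3x ⇒ -1/3x=2 ⇒ x=2/(-1/3)=-6.0000
Confirm numerically:
  x=-5.341: |R|=0.92099 <1
  x=-4.993: |R|=0.87401 <1
  x=-2.804: |R|=0.44935 <1
  x=-6.230: |R|=1.02492 >1
  x=-6.028: |R|=1.00310 >1
Stable set (-6.0000, 0).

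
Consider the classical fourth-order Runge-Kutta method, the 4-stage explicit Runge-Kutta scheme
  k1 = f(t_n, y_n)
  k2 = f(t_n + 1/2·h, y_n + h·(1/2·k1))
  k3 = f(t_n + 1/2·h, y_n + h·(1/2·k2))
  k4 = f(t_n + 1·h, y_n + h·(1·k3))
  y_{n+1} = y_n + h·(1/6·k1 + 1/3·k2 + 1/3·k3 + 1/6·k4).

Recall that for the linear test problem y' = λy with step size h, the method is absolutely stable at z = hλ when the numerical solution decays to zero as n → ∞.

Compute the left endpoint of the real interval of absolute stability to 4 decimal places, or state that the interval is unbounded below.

left endpoint -2.7853.

Test eqn y'=λy, z=hλ:
  order 4, 4-stage ⇒ R(z)=1+z+z^2/2+z^3/6+z^4/24
  (e.g. R(-0.53)=0.58892, |R|=0.58892)

Find x<0 with |R(x)|<1.
x=-0.53: |R|=0.5889
|R(-2.53)|=0.6786 |R(-2.15)|=0.3952 |R(-1.56)|=0.2708
Bisect:
  x_lo=-3.2721 |R|=2.0188  x_hi=-0.3422 |R|=0.7102
  mid=-1.80717 |R|=0.28651 →hi
  mid=-2.53965 |R|=0.68855 →hi
  mid=-2.90589 |R|=1.19757 →lo
  mid=-2.72277 |R|=0.90975 →hi
  mid=-2.81433 |R|=1.04466 →lo
  mid=-2.76855 |R|=0.97504 →hi
  mid=-2.79144 |R|=1.00930 →lo
  mid=-2.77999 |R|=0.99204 →hi
  mid=-2.78572 |R|=1.00064 →lo
  mid=-2.78285 |R|=0.99633 →hi
  ...
  [-2.78536,-2.78518] ⇒ x*=-2.7853
So |R|<1 on (-2.7853, 0).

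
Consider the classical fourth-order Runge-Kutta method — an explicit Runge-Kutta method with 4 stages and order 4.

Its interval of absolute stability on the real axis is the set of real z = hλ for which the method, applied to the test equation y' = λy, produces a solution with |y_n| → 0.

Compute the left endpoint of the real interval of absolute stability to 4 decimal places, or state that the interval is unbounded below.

left endpoint -2.7853.

With y'=λy (z=hλ):
  order 4, 4-stage ⇒ R(z)=1+z+z^2/2+z^3/6+z^4/24
  (e.g. R(-0.86)=0.42658, |R|=0.42658)

Find x<0 with |R(x)|<1.
x=-0.86: |R|=0.4266
|R(-2.64)|=0.8021 |R(-2.39)|=0.5502 |R(-0.54)|=0.5831
Bisect:
  x_lo=-3.1439 |R|=1.6897  x_hi=-0.0879 |R|=0.9159
  mid=-1.61589 |R|=0.27053 →hi
  mid=-2.37989 |R|=0.54213 →hi
  mid=-2.76189 |R|=0.96529 →hi
  mid=-2.95289 |R|=1.28352 →lo
  mid=-2.85739 |R|=1.11426 →lo
  mid=-2.80964 |R|=1.03733 →lo
  mid=-2.78577 |R|=1.00071 →lo
  ...
  [-2.78539,-2.78521] ⇒ x*=-2.7853
Stable set (-2.7853, 0).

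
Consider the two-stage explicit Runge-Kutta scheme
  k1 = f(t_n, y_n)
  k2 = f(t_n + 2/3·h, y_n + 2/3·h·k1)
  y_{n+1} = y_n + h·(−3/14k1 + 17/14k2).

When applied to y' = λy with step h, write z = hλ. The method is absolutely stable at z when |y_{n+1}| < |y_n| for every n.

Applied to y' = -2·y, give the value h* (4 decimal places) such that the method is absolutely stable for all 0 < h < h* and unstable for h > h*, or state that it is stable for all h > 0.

(-1.2353,0); λ=-2 ⇒ h* = (21/17)/2 = 0.6176.

Test eqn y'=λy, z=hλ:
  k1=λy_n ⇒ h·k1=z·y_n;  k2=λ(1+2/3z)y_n ⇒ h·k2=z(1+2/3z)y_n
  y_{n+1}/y_n = 1 − 3/14z + 17/14z(1+2/3z) = 1 + z + 17/21z²
  so R(z) = 1 + z + 17/21z².

Need |R(x)|<1, x<0.
x=-0.62: |R|=0.6912
R=1: x+17/21x²=0 ⇒ x=−21/17=-1.2353; min R=1−1/(4·17/21)=0.6912>−1
Confirm numerically:
  x=-1.134: |R|=0.90701 <1
  x=-1.079: |R|=0.86348 <1
  x=-0.823: |R|=0.72531 <1
  x=-0.611: |R|=0.69121 <1
  x=-1.593: |R|=1.46129 >1
  x=-1.570: |R|=1.42540 >1
  x=-1.549: |R|=1.39337 >1
Stable set (-1.2353, 0).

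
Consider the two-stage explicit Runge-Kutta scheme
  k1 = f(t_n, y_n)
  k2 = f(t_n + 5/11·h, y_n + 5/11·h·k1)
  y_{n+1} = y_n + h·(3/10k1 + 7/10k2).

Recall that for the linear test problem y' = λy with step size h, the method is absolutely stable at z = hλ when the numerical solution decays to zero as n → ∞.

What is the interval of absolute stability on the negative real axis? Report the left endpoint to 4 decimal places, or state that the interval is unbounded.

z∈(-3.1429,0).

On y'=λy, z=hλ:
  k1=λy_n ⇒ h·k1=z·y_n;  k2=λ(1+5/11z)y_n ⇒ h·k2=z(1+5/11z)y_n
  y_{n+1}/y_n = 1 + 3/10z + 7/10z(1+5/11z) = 1 + z + 7/22z²
  Hence R(z) = 1 + z + 7/22z².

Find x<0 with |R(x)|<1.
x=-1.59: |R|=0.2144
R=1: x+7/22x²=0 ⇒ x=−22/7=-3.1429; min R=1−1/(4·7/22)=0.2143>−1
Confirm numerically:
  x=-2.767: |R|=0.66909 <1
  x=-2.015: |R|=0.27689 <1
  x=-1.605: |R|=0.21464 <1
  x=-1.581: |R|=0.21431 <1
  x=-3.636: |R|=1.57052 >1
  x=-3.385: |R|=1.26080 >1
Stable set (-3.1429, 0).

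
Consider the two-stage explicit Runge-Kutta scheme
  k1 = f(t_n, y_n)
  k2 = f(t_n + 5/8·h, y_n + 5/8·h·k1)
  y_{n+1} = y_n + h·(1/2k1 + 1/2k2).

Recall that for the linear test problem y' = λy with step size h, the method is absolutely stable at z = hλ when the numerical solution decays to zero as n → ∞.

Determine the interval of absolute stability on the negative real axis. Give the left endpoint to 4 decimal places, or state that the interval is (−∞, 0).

Test eqn y'=λy, z=hλ:
  k1=λy_n ⇒ h·k1=z·y_n;  k2=λ(1+5/8z)y_n ⇒ h·k2=z(1+5/8z)y_n
  y_{n+1}/y_n = 1 + 1/2z + 1/2z(1+5/8z) = 1 + z + 5/16z²
  Hence R(z) = 1 + z + 5/16z².

Solve |R(x)|<1 on ℝ⁻.
x=-1.79: |R|=0.2113
R=1: x+5/16x²=0 ⇒ x=−16/5=-3.2000; min R=1−1/(4·5/16)=0.2000>−1
Confirm numerically:
  x=-3.107: |R|=0.90970 <1
  x=-2.942: |R|=0.76280 <1
  x=-2.897: |R|=0.72569 <1
  x=-1.512: |R|=0.20242 <1
  x=-3.766: |R|=1.66611 >1
  x=-3.749: |R|=1.64319 >1
  x=-3.516: |R|=1.34720 >1
So |R|<1 on (-3.2000, 0).

(-3.2000, 0).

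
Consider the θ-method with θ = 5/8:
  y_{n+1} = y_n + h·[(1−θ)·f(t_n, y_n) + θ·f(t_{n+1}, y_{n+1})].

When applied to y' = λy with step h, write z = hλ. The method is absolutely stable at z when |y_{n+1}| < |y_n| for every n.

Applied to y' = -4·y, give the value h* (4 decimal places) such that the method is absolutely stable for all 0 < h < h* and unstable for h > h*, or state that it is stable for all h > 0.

unbounded; (−∞, 0). Any h>0 works for λ=-4.

With y'=λy (z=hλ):
  y_{n+1} = y_n + z·[3/8·y_n + 5/8·y_{n+1}] ⇒ (1 − 5/8z)y_{n+1} = (1 + 3/8z)y_n
  ⇒ R(z) = (1 + 3/8z)/(1 − 5/8z).

Find x<0 with |R(x)|<1.
x=-1.2: |R|=0.3143
x=-2: |R|=0.1111
x=-10: |R|=0.3793
x=-100: |R|=0.5748
θ=5/8≥1/2 ⇒ |1+3/8x|<|1−5/8x| ∀x<0 ⇒ interval (−∞,0).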